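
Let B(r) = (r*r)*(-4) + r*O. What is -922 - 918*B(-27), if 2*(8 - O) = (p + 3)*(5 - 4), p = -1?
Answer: 2849468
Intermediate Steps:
O = 7 (O = 8 - (-1 + 3)*(5 - 4)/2 = 8 - 1 = 7)
B(r) = -4*r**2 + 7*r (B(r) = (r*r)*(-4) + r*7 = r**2*(-4) + 7*r = -4*r**2 + 7*r)
-922 - 918*B(-27) = -922 - (-24786)*(7 - 4*(-27)) = -922 - (-24786)*(7 + 108) = -922 - (-24786)*115 = -922 - 918*(-3105) = -922 + 2850390 = 2849468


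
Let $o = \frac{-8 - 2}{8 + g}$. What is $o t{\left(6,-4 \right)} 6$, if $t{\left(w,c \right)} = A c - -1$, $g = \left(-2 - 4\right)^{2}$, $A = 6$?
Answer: $\frac{345}{11} \approx 31.364$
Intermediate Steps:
$g = 36$ ($g = \left(-6\right)^{2} = 36$)
$o = - \frac{5}{22}$ ($o = \frac{-8 - 2}{8 + 36} = - \frac{10}{44} = \left(-10\right) \frac{1}{44} = - \frac{5}{22} \approx -0.22727$)
$t{\left(w,c \right)} = 1 + 6 c$ ($t{\left(w,c \right)} = 6 c - -1 = 6 c + 1 = 1 + 6 c$)
$o t{\left(6,-4 \right)} 6 = - \frac{5 \left(1 + 6 \left(-4\right)\right)}{22} \cdot 6 = - \frac{5 \left(1 - 24\right)}{22} \cdot 6 = \left(- \frac{5}{22}\right) \left(-23\right) 6 = \frac{115}{22} \cdot 6 = \frac{345}{11}$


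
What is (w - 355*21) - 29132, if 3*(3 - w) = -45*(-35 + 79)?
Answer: -35924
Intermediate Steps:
w = 663 (w = 3 - (-15)*(-35 + 79) = 3 - (-15)*44 = 3 - ⅓*(-1980) = 3 + 660 = 663)
(w - 355*21) - 29132 = (663 - 355*21) - 29132 = (663 - 7455) - 29132 = -6792 - 29132 = -35924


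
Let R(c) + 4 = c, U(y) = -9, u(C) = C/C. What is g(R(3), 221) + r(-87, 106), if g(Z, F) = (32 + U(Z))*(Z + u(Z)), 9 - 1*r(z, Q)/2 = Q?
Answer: -194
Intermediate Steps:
u(C) = 1
r(z, Q) = 18 - 2*Q
R(c) = -4 + c
g(Z, F) = 23 + 23*Z (g(Z, F) = (32 - 9)*(Z + 1) = 23*(1 + Z) = 23 + 23*Z)
g(R(3), 221) + r(-87, 106) = (23 + 23*(-4 + 3)) + (18 - 2*106) = (23 + 23*(-1)) + (18 - 212) = (23 - 23) - 194 = 0 - 194 = -194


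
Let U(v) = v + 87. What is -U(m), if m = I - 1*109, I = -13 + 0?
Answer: 35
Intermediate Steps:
I = -13
m = -122 (m = -13 - 1*109 = -13 - 109 = -122)
U(v) = 87 + v
-U(m) = -(87 - 122) = -1*(-35) = 35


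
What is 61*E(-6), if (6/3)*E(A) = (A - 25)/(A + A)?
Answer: 1891/24 ≈ 78.792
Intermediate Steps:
E(A) = (-25 + A)/(4*A) (E(A) = ((A - 25)/(A + A))/2 = ((-25 + A)/((2*A)))/2 = ((-25 + A)*(1/(2*A)))/2 = ((-25 + A)/(2*A))/2 = (-25 + A)/(4*A))
61*E(-6) = 61*((1/4)*(-25 - 6)/(-6)) = 61*((1/4)*(-1/6)*(-31)) = 61*(31/24) = 1891/24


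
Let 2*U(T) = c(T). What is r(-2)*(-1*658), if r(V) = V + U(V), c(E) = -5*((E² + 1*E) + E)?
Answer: 1316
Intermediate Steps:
c(E) = -10*E - 5*E² (c(E) = -5*((E² + E) + E) = -5*((E + E²) + E) = -5*(E² + 2*E) = -10*E - 5*E²)
U(T) = -5*T*(2 + T)/2 (U(T) = (-5*T*(2 + T))/2 = -5*T*(2 + T)/2)
r(V) = V - 5*V*(2 + V)/2
r(-2)*(-1*658) = ((½)*(-2)*(-8 - 5*(-2)))*(-1*658) = ((½)*(-2)*(-8 + 10))*(-658) = ((½)*(-2)*2)*(-658) = -2*(-658) = 1316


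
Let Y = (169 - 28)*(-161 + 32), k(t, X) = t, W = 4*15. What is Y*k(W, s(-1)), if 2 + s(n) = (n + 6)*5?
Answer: -1091340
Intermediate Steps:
s(n) = 28 + 5*n (s(n) = -2 + (n + 6)*5 = -2 + (6 + n)*5 = -2 + (30 + 5*n) = 28 + 5*n)
W = 60
Y = -18189 (Y = 141*(-129) = -18189)
Y*k(W, s(-1)) = -18189*60 = -1091340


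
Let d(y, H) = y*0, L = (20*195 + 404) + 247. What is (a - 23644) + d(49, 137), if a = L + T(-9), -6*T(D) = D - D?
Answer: -19093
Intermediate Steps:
T(D) = 0 (T(D) = -(D - D)/6 = -1/6*0 = 0)
L = 4551 (L = (3900 + 404) + 247 = 4304 + 247 = 4551)
d(y, H) = 0
a = 4551 (a = 4551 + 0 = 4551)
(a - 23644) + d(49, 137) = (4551 - 23644) + 0 = -19093 + 0 = -19093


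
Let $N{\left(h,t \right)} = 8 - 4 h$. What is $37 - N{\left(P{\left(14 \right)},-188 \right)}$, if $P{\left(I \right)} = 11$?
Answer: $73$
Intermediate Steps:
$37 - N{\left(P{\left(14 \right)},-188 \right)} = 37 - \left(8 - 44\right) = 37 - -36 = 37 + 36 = 73$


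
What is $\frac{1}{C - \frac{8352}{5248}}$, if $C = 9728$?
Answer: $\frac{164}{1595131} \approx 0.00010281$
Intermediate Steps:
$\frac{1}{C - \frac{8352}{5248}} = \frac{1}{9728 - \frac{8352}{5248}} = \frac{1}{9728 - \frac{261}{164}} = \frac{1}{\frac{1595131}{164}} = \frac{164}{1595131}$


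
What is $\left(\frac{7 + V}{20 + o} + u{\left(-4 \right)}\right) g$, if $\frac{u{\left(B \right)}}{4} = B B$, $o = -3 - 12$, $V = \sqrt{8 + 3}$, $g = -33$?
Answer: $- \frac{10791}{5} - \frac{33 \sqrt{11}}{5} \approx -2180.1$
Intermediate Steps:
$V = \sqrt{11} \approx 3.3166$
$o = -15$ ($o = -3 - 12 = -15$)
$u{\left(B \right)} = 4 B^{2}$ ($u{\left(B \right)} = 4 B B = 4 B^{2}$)
$\left(\frac{7 + V}{20 + o} + u{\left(-4 \right)}\right) g = \left(\frac{7 + \sqrt{11}}{20 - 15} + 4 \left(-4\right)^{2}\right) \left(-33\right) = \left(\frac{7 + \sqrt{11}}{5} + 4 \cdot 16\right) \left(-33\right) = \left(\left(7 + \sqrt{11}\right) \frac{1}{5} + 64\right) \left(-33\right) = \left(\left(\frac{7}{5} + \frac{\sqrt{11}}{5}\right) + 64\right) \left(-33\right) = \left(\frac{327}{5} + \frac{\sqrt{11}}{5}\right) \left(-33\right) = - \frac{10791}{5} - \frac{33 \sqrt{11}}{5}$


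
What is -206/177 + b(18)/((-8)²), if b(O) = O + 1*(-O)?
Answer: -206/177 ≈ -1.1638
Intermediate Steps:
b(O) = 0 (b(O) = O - O = 0)
-206/177 + b(18)/((-8)²) = -206/177 + 0/((-8)²) = -206*1/177 + 0/64 = -206/177 + 0*(1/64) = -206/177 + 0 = -206/177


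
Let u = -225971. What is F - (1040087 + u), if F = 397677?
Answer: -416439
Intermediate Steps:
F - (1040087 + u) = 397677 - (1040087 - 225971) = 397677 - 1*814116 = 397677 - 814116 = -416439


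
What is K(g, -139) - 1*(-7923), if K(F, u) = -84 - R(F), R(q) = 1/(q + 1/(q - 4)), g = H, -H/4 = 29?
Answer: 109126839/13921 ≈ 7839.0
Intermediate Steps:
H = -116 (H = -4*29 = -116)
g = -116
R(q) = 1/(q + 1/(-4 + q))
K(F, u) = -84 - (-4 + F)/(1 + F² - 4*F)
K(g, -139) - 1*(-7923) = (-80 - 84*(-116)² + 335*(-116))/(1 + (-116)² - 4*(-116)) - 1*(-7923) = (-80 - 84*13456 - 38860)/(1 + 13456 + 464) + 7923 = (-80 - 1130304 - 38860)/13921 + 7923 = (1/13921)*(-1169244) + 7923 = -1169244/13921 + 7923 = 109126839/13921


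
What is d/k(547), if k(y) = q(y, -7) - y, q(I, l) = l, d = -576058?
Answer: 288029/277 ≈ 1039.8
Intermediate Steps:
k(y) = -7 - y
d/k(547) = -576058/(-7 - 1*547) = -576058/(-7 - 547) = -576058/(-554) = -576058*(-1/554) = 288029/277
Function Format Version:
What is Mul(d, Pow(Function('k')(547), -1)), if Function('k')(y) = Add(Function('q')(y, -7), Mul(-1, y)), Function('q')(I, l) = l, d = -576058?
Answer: Rational(288029, 277) ≈ 1039.8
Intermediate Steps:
Function('k')(y) = Add(-7, Mul(-1, y))
Mul(d, Pow(Function('k')(547), -1)) = Mul(-576058, Pow(Add(-7, Mul(-1, 547)), -1)) = Mul(-576058, Pow(Add(-7, -547), -1)) = Mul(-576058, Pow(-554, -1)) = Mul(-576058, Rational(-1, 554)) = Rational(288029, 277)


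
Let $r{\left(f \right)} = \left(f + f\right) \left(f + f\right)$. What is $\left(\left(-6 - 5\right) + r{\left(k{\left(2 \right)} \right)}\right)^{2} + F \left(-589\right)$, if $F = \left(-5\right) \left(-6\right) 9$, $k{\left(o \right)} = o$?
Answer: $-159005$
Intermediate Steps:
$F = 270$ ($F = 30 \cdot 9 = 270$)
$r{\left(f \right)} = 4 f^{2}$ ($r{\left(f \right)} = 2 f 2 f = 4 f^{2}$)
$\left(\left(-6 - 5\right) + r{\left(k{\left(2 \right)} \right)}\right)^{2} + F \left(-589\right) = \left(\left(-6 - 5\right) + 4 \cdot 2^{2}\right)^{2} + 270 \left(-589\right) = \left(\left(-6 - 5\right) + 4 \cdot 4\right)^{2} - 159030 = \left(-11 + 16\right)^{2} - 159030 = 5^{2} - 159030 = 25 - 159030 = -159005$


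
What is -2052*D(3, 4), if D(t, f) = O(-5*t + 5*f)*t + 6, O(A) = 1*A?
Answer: -43092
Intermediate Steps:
O(A) = A
D(t, f) = 6 + t*(-5*t + 5*f) (D(t, f) = (-5*t + 5*f)*t + 6 = t*(-5*t + 5*f) + 6 = 6 + t*(-5*t + 5*f))
-2052*D(3, 4) = -2052*(6 + 5*3*(4 - 1*3)) = -2052*(6 + 5*3*(4 - 3)) = -2052*(6 + 5*3*1) = -2052*(6 + 15) = -2052*21 = -43092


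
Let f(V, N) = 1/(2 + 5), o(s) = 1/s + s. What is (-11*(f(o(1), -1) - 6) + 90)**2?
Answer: 1168561/49 ≈ 23848.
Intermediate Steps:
o(s) = s + 1/s
f(V, N) = 1/7
(-11*(f(o(1), -1) - 6) + 90)**2 = (-11*(1/7 - 6) + 90)**2 = (-11*(-41/7) + 90)**2 = (451/7 + 90)**2 = (1081/7)**2 = 1168561/49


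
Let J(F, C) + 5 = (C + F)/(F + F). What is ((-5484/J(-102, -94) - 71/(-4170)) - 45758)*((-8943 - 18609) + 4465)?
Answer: 440277635122049/429510 ≈ 1.0251e+9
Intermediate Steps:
J(F, C) = -5 + (C + F)/(2*F) (J(F, C) = -5 + (C + F)/(F + F) = -5 + (C + F)/((2*F)) = -5 + (C + F)*(1/(2*F)) = -5 + (C + F)/(2*F))
((-5484/J(-102, -94) - 71/(-4170)) - 45758)*((-8943 - 18609) + 4465) = ((-5484*(-204/(-94 - 9*(-102))) - 71/(-4170)) - 45758)*((-8943 - 18609) + 4465) = ((-5484*(-204/(-94 + 918)) - 71*(-1/4170)) - 45758)*(-27552 + 4465) = ((-5484/((1/2)*(-1/102)*824) + 71/4170) - 45758)*(-23087) = ((-5484/(-206/51) + 71/4170) - 45758)*(-23087) = ((-5484*(-51/206) + 71/4170) - 45758)*(-23087) = ((139842/103 + 71/4170) - 45758)*(-23087) = (583148453/429510 - 45758)*(-23087) = -19070370127/429510*(-23087) = 440277635122049/429510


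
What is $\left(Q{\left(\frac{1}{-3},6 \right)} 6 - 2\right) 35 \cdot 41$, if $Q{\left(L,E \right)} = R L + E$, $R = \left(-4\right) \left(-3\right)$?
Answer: $14350$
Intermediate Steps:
$R = 12$
$Q{\left(L,E \right)} = E + 12 L$ ($Q{\left(L,E \right)} = 12 L + E = E + 12 L$)
$\left(Q{\left(\frac{1}{-3},6 \right)} 6 - 2\right) 35 \cdot 41 = \left(\left(6 + \frac{12}{-3}\right) 6 - 2\right) 35 \cdot 41 = \left(\left(6 + 12 \left(- \frac{1}{3}\right)\right) 6 - 2\right) 35 \cdot 41 = \left(\left(6 - 4\right) 6 - 2\right) 35 \cdot 41 = \left(2 \cdot 6 - 2\right) 35 \cdot 41 = \left(12 - 2\right) 35 \cdot 41 = 10 \cdot 35 \cdot 41 = 350 \cdot 41 = 14350$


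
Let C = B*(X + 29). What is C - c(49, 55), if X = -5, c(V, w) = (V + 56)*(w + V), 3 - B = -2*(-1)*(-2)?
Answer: -10752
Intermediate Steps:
B = 7 (B = 3 - (-2*(-1))*(-2) = 3 - 2*(-2) = 3 - 1*(-4) = 3 + 4 = 7)
c(V, w) = (56 + V)*(V + w)
C = 168 (C = 7*(-5 + 29) = 7*24 = 168)
C - c(49, 55) = 168 - (49**2 + 56*49 + 56*55 + 49*55) = 168 - (2401 + 2744 + 3080 + 2695) = 168 - 1*10920 = 168 - 10920 = -10752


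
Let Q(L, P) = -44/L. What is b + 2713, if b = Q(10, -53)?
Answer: 13543/5 ≈ 2708.6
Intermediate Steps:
b = -22/5 (b = -44/10 = -44*1/10 = -22/5 ≈ -4.4000)
b + 2713 = -22/5 + 2713 = 13543/5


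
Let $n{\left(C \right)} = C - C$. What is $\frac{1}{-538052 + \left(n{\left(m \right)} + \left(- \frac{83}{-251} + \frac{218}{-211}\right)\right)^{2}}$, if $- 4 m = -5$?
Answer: $- \frac{2804867521}{1509163195197067} \approx -1.8586 \cdot 10^{-6}$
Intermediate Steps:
$m = \frac{5}{4}$ ($m = \left(- \frac{1}{4}\right) \left(-5\right) = \frac{5}{4} \approx 1.25$)
$n{\left(C \right)} = 0$
$\frac{1}{-538052 + \left(n{\left(m \right)} + \left(- \frac{83}{-251} + \frac{218}{-211}\right)\right)^{2}} = \frac{1}{-538052 + \left(0 + \left(- \frac{83}{-251} + \frac{218}{-211}\right)\right)^{2}} = \frac{1}{-538052 + \left(0 + \left(\left(-83\right) \left(- \frac{1}{251}\right) + 218 \left(- \frac{1}{211}\right)\right)\right)^{2}} = \frac{1}{-538052 + \left(0 + \left(\frac{83}{251} - \frac{218}{211}\right)\right)^{2}} = \frac{1}{-538052 + \left(0 - \frac{37205}{52961}\right)^{2}} = \frac{1}{-538052 + \left(- \frac{37205}{52961}\right)^{2}} = \frac{1}{-538052 + \frac{1384212025}{2804867521}} = \frac{1}{- \frac{1509163195197067}{2804867521}} = - \frac{2804867521}{1509163195197067}$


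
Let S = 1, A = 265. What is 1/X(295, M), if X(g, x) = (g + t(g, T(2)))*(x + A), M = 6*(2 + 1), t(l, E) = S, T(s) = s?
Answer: 1/83768 ≈ 1.1938e-5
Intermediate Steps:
t(l, E) = 1
M = 18 (M = 6*3 = 18)
X(g, x) = (1 + g)*(265 + x) (X(g, x) = (g + 1)*(x + 265) = (1 + g)*(265 + x))
1/X(295, M) = 1/(265 + 18 + 265*295 + 295*18) = 1/(265 + 18 + 78175 + 5310) = 1/83768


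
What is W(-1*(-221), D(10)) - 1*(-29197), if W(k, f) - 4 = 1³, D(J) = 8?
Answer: 29202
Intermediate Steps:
W(k, f) = 5 (W(k, f) = 4 + 1³ = 4 + 1 = 5)
W(-1*(-221), D(10)) - 1*(-29197) = 5 - 1*(-29197) = 5 + 29197 = 29202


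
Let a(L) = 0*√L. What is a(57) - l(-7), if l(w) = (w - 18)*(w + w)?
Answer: -350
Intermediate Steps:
l(w) = 2*w*(-18 + w) (l(w) = (-18 + w)*(2*w) = 2*w*(-18 + w))
a(L) = 0
a(57) - l(-7) = 0 - 2*(-7)*(-18 - 7) = 0 - 2*(-7)*(-25) = 0 - 1*350 = 0 - 350 = -350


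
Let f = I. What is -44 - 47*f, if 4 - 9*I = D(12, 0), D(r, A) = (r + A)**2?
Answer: 6184/9 ≈ 687.11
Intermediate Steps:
D(r, A) = (A + r)**2
I = -140/9 (I = 4/9 - (0 + 12)**2/9 = 4/9 - 1/9*12**2 = 4/9 - 1/9*144 = 4/9 - 16 = -140/9 ≈ -15.556)
f = -140/9 ≈ -15.556
-44 - 47*f = -44 - 47*(-140/9) = -44 + 6580/9 = 6184/9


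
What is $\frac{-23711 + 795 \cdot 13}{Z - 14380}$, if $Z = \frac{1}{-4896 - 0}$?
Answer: $\frac{3446784}{3705499} \approx 0.93018$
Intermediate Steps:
$Z = - \frac{1}{4896}$ ($Z = \frac{1}{-4896 + 0} = \frac{1}{-4896} = - \frac{1}{4896} \approx -0.00020425$)
$\frac{-23711 + 795 \cdot 13}{Z - 14380} = \frac{-23711 + 795 \cdot 13}{- \frac{1}{4896} - 14380} = \frac{-23711 + 10335}{- \frac{70404481}{4896}} = \left(-13376\right) \left(- \frac{4896}{70404481}\right) = \frac{3446784}{3705499}$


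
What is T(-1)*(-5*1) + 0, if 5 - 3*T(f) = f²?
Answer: -20/3 ≈ -6.6667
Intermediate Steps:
T(f) = 5/3 - f²/3
T(-1)*(-5*1) + 0 = (5/3 - ⅓*(-1)²)*(-5*1) + 0 = (5/3 - ⅓*1)*(-5) + 0 = (5/3 - ⅓)*(-5) + 0 = (4/3)*(-5) + 0 = -20/3 + 0 = -20/3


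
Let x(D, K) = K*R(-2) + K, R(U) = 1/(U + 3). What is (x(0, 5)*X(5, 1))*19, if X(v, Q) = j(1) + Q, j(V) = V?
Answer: 380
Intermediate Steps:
R(U) = 1/(3 + U)
X(v, Q) = 1 + Q
x(D, K) = 2*K (x(D, K) = K/(3 - 2) + K = K/1 + K = K*1 + K = K + K = 2*K)
(x(0, 5)*X(5, 1))*19 = ((2*5)*(1 + 1))*19 = (10*2)*19 = 20*19 = 380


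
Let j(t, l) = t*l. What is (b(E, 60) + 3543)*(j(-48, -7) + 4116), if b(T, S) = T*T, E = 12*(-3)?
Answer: 21543228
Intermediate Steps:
j(t, l) = l*t
E = -36
b(T, S) = T²
(b(E, 60) + 3543)*(j(-48, -7) + 4116) = ((-36)² + 3543)*(-7*(-48) + 4116) = (1296 + 3543)*(336 + 4116) = 4839*4452 = 21543228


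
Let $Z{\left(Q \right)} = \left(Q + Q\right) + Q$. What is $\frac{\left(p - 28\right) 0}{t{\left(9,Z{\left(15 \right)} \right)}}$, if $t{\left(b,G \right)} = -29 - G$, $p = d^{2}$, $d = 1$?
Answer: $0$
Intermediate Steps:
$p = 1$ ($p = 1^{2} = 1$)
$Z{\left(Q \right)} = 3 Q$ ($Z{\left(Q \right)} = 2 Q + Q = 3 Q$)
$\frac{\left(p - 28\right) 0}{t{\left(9,Z{\left(15 \right)} \right)}} = \frac{\left(1 - 28\right) 0}{-29 - 3 \cdot 15} = \frac{\left(-27\right) 0}{-29 - 45} = \frac{0}{-29 - 45} = \frac{0}{-74} = 0 \left(- \frac{1}{74}\right) = 0$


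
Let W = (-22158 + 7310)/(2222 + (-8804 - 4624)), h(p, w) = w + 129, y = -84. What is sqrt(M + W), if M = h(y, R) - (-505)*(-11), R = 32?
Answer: I*sqrt(169295530274)/5603 ≈ 73.435*I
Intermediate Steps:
h(p, w) = 129 + w
M = -5394 (M = (129 + 32) - (-505)*(-11) = 161 - 1*5555 = 161 - 5555 = -5394)
W = 7424/5603 (W = -14848/(2222 - 13428) = -14848/(-11206) = -14848*(-1/11206) = 7424/5603 ≈ 1.3250)
sqrt(M + W) = sqrt(-5394 + 7424/5603) = sqrt(-30215158/5603) = I*sqrt(169295530274)/5603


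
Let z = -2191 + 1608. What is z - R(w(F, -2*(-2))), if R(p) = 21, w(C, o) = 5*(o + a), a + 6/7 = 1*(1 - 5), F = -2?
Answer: -604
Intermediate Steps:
a = -34/7 (a = -6/7 + 1*(1 - 5) = -6/7 + 1*(-4) = -6/7 - 4 = -34/7 ≈ -4.8571)
w(C, o) = -170/7 + 5*o (w(C, o) = 5*(o - 34/7) = 5*(-34/7 + o) = -170/7 + 5*o)
z = -583
z - R(w(F, -2*(-2))) = -583 - 1*21 = -583 - 21 = -604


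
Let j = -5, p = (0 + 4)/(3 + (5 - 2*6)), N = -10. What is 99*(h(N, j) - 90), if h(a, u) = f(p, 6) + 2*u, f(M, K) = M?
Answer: -9999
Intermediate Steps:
p = -1 (p = 4/(3 + (5 - 12)) = 4/(3 - 7) = 4/(-4) = 4*(-1/4) = -1)
h(a, u) = -1 + 2*u
99*(h(N, j) - 90) = 99*((-1 + 2*(-5)) - 90) = 99*((-1 - 10) - 90) = 99*(-11 - 90) = 99*(-101) = -9999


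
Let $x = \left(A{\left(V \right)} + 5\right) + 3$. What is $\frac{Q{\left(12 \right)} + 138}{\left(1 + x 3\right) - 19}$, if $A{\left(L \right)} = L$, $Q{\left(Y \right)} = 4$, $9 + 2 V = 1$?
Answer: $- \frac{71}{3} \approx -23.667$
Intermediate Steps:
$V = -4$ ($V = - \frac{9}{2} + \frac{1}{2} \cdot 1 = - \frac{9}{2} + \frac{1}{2} = -4$)
$x = 4$ ($x = \left(-4 + 5\right) + 3 = 1 + 3 = 4$)
$\frac{Q{\left(12 \right)} + 138}{\left(1 + x 3\right) - 19} = \frac{4 + 138}{\left(1 + 4 \cdot 3\right) - 19} = \frac{142}{\left(1 + 12\right) + \left(-221 + 202\right)} = \frac{142}{13 - 19} = \frac{142}{-6} = 142 \left(- \frac{1}{6}\right) = - \frac{71}{3}$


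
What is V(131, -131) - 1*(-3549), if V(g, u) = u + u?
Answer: 3287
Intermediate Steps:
V(g, u) = 2*u
V(131, -131) - 1*(-3549) = 2*(-131) - 1*(-3549) = -262 + 3549 = 3287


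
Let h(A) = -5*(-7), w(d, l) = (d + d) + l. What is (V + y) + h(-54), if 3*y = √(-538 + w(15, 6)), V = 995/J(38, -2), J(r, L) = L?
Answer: -925/2 + I*√502/3 ≈ -462.5 + 7.4685*I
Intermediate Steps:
w(d, l) = l + 2*d (w(d, l) = 2*d + l = l + 2*d)
h(A) = 35
V = -995/2 (V = 995/(-2) = 995*(-½) = -995/2 ≈ -497.50)
y = I*√502/3 (y = √(-538 + (6 + 2*15))/3 = √(-538 + (6 + 30))/3 = √(-538 + 36)/3 = √(-502)/3 = (I*√502)/3 = I*√502/3 ≈ 7.4685*I)
(V + y) + h(-54) = (-995/2 + I*√502/3) + 35 = -925/2 + I*√502/3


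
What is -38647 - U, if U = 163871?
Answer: -202518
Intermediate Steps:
-38647 - U = -38647 - 1*163871 = -38647 - 163871 = -202518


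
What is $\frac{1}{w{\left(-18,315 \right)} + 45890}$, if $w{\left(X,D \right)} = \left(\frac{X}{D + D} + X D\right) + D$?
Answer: $\frac{35}{1418724} \approx 2.467 \cdot 10^{-5}$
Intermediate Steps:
$w{\left(X,D \right)} = D + D X + \frac{X}{2 D}$ ($w{\left(X,D \right)} = \left(\frac{X}{2 D} + D X\right) + D = \left(D X + \frac{X}{2 D}\right) + D = D + D X + \frac{X}{2 D}$)
$\frac{1}{w{\left(-18,315 \right)} + 45890} = \frac{1}{\left(315 + 315 \left(-18\right) + \frac{1}{2} \left(-18\right) \frac{1}{315}\right) + 45890} = \frac{1}{\left(315 - 5670 + \frac{1}{2} \left(-18\right) \frac{1}{315}\right) + 45890} = \frac{1}{\left(315 - 5670 - \frac{1}{35}\right) + 45890} = \frac{1}{- \frac{187426}{35} + 45890} = \frac{1}{\frac{1418724}{35}} = \frac{35}{1418724}$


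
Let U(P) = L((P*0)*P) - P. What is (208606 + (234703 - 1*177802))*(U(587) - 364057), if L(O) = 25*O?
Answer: -96815534508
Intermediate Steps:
U(P) = -P (U(P) = 25*((P*0)*P) - P = 25*(0*P) - P = 25*0 - P = 0 - P = -P)
(208606 + (234703 - 1*177802))*(U(587) - 364057) = (208606 + (234703 - 1*177802))*(-1*587 - 364057) = (208606 + (234703 - 177802))*(-587 - 364057) = (208606 + 56901)*(-364644) = 265507*(-364644) = -96815534508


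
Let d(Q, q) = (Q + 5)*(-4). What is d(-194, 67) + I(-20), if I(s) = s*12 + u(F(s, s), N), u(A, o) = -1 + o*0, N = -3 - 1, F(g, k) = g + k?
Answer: 515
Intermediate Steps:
N = -4
d(Q, q) = -20 - 4*Q (d(Q, q) = (5 + Q)*(-4) = -20 - 4*Q)
u(A, o) = -1 (u(A, o) = -1 + 0 = -1)
I(s) = -1 + 12*s (I(s) = s*12 - 1 = 12*s - 1 = -1 + 12*s)
d(-194, 67) + I(-20) = (-20 - 4*(-194)) + (-1 + 12*(-20)) = (-20 + 776) + (-1 - 240) = 756 - 241 = 515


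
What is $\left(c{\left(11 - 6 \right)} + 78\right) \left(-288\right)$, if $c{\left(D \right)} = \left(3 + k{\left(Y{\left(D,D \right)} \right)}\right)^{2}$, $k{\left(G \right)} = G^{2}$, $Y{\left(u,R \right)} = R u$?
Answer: $-113605056$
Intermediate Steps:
$c{\left(D \right)} = \left(3 + D^{4}\right)^{2}$ ($c{\left(D \right)} = \left(3 + \left(D D\right)^{2}\right)^{2} = \left(3 + \left(D^{2}\right)^{2}\right)^{2} = \left(3 + D^{4}\right)^{2}$)
$\left(c{\left(11 - 6 \right)} + 78\right) \left(-288\right) = \left(\left(3 + \left(11 - 6\right)^{4}\right)^{2} + 78\right) \left(-288\right) = \left(\left(3 + 5^{4}\right)^{2} + 78\right) \left(-288\right) = \left(\left(3 + 625\right)^{2} + 78\right) \left(-288\right) = \left(628^{2} + 78\right) \left(-288\right) = \left(394384 + 78\right) \left(-288\right) = 394462 \left(-288\right) = -113605056$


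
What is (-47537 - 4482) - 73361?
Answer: -125380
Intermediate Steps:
(-47537 - 4482) - 73361 = -52019 - 73361 = -125380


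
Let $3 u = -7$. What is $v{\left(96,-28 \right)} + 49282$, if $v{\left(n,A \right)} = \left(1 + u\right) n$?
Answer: $49154$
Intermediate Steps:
$u = - \frac{7}{3}$ ($u = \frac{1}{3} \left(-7\right) = - \frac{7}{3} \approx -2.3333$)
$v{\left(n,A \right)} = - \frac{4 n}{3}$ ($v{\left(n,A \right)} = \left(1 - \frac{7}{3}\right) n = - \frac{4 n}{3}$)
$v{\left(96,-28 \right)} + 49282 = \left(- \frac{4}{3}\right) 96 + 49282 = -128 + 49282 = 49154$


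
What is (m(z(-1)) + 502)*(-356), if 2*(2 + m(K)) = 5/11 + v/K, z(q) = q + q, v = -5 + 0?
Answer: -1963785/11 ≈ -1.7853e+5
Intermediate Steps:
v = -5
z(q) = 2*q
m(K) = -39/22 - 5/(2*K) (m(K) = -2 + (5/11 - 5/K)/2 = -2 + (5/22 - 5/(2*K)) = -39/22 - 5/(2*K))
(m(z(-1)) + 502)*(-356) = ((-55 - 78*(-1))/(22*((2*(-1)))) + 502)*(-356) = ((1/22)*(-55 - 39*(-2))/(-2) + 502)*(-356) = ((1/22)*(-½)*(-55 + 78) + 502)*(-356) = ((1/22)*(-½)*23 + 502)*(-356) = (-23/44 + 502)*(-356) = (22065/44)*(-356) = -1963785/11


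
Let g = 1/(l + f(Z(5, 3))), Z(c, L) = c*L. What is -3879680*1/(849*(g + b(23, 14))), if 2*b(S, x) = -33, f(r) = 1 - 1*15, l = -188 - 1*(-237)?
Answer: 271577600/978897 ≈ 277.43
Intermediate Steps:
Z(c, L) = L*c
l = 49 (l = -188 + 237 = 49)
f(r) = -14 (f(r) = 1 - 15 = -14)
b(S, x) = -33/2 (b(S, x) = (½)*(-33) = -33/2)
g = 1/35 (g = 1/(49 - 14) = 1/35 ≈ 0.028571)
-3879680*1/(849*(g + b(23, 14))) = -3879680*1/(849*(1/35 - 33/2)) = -3879680/((-1153/70*849)) = -3879680/(-978897/70) = -3879680*(-70/978897) = 271577600/978897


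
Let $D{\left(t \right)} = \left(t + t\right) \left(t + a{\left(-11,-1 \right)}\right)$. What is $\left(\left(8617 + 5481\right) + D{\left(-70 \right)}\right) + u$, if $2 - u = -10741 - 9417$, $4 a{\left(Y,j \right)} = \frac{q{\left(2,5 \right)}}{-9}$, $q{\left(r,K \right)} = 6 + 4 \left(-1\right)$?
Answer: $\frac{396592}{9} \approx 44066.0$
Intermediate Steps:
$q{\left(r,K \right)} = 2$ ($q{\left(r,K \right)} = 6 - 4 = 2$)
$a{\left(Y,j \right)} = - \frac{1}{18}$ ($a{\left(Y,j \right)} = \frac{2 \frac{1}{-9}}{4} = \frac{2 \left(- \frac{1}{9}\right)}{4} = \frac{1}{4} \left(- \frac{2}{9}\right) = - \frac{1}{18}$)
$u = 20160$ ($u = 2 - \left(-10741 - 9417\right) = 2 - -20158 = 2 + 20158 = 20160$)
$D{\left(t \right)} = 2 t \left(- \frac{1}{18} + t\right)$ ($D{\left(t \right)} = \left(t + t\right) \left(t - \frac{1}{18}\right) = 2 t \left(- \frac{1}{18} + t\right)$)
$\left(\left(8617 + 5481\right) + D{\left(-70 \right)}\right) + u = \left(\left(8617 + 5481\right) + \frac{1}{9} \left(-70\right) \left(-1 + 18 \left(-70\right)\right)\right) + 20160 = \left(14098 + \frac{1}{9} \left(-70\right) \left(-1 - 1260\right)\right) + 20160 = \left(14098 + \frac{1}{9} \left(-70\right) \left(-1261\right)\right) + 20160 = \left(14098 + \frac{88270}{9}\right) + 20160 = \frac{215152}{9} + 20160 = \frac{396592}{9}$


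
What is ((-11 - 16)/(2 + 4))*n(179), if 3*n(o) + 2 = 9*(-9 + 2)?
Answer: 195/2 ≈ 97.500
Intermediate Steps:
n(o) = -65/3 (n(o) = -2/3 + (9*(-9 + 2))/3 = -2/3 + (9*(-7))/3 = -2/3 + (1/3)*(-63) = -2/3 - 21 = -65/3)
((-11 - 16)/(2 + 4))*n(179) = ((-11 - 16)/(2 + 4))*(-65/3) = -27/6*(-65/3) = -27*1/6*(-65/3) = -9/2*(-65/3) = 195/2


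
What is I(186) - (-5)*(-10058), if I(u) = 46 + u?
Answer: -50058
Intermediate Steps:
I(186) - (-5)*(-10058) = (46 + 186) - (-5)*(-10058) = 232 - 1*50290 = 232 - 50290 = -50058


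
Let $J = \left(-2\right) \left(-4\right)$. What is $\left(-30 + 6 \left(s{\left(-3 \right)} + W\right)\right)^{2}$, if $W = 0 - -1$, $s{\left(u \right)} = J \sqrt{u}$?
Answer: $-6336 - 2304 i \sqrt{3} \approx -6336.0 - 3990.6 i$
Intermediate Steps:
$J = 8$
$s{\left(u \right)} = 8 \sqrt{u}$
$W = 1$ ($W = 0 + 1 = 1$)
$\left(-30 + 6 \left(s{\left(-3 \right)} + W\right)\right)^{2} = \left(-30 + 6 \left(8 \sqrt{-3} + 1\right)\right)^{2} = \left(-30 + 6 \left(8 i \sqrt{3} + 1\right)\right)^{2} = \left(-30 + 6 \left(1 + 8 i \sqrt{3}\right)\right)^{2} = \left(-30 + \left(6 + 48 i \sqrt{3}\right)\right)^{2} = \left(-24 + 48 i \sqrt{3}\right)^{2}$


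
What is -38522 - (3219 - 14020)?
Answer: -27721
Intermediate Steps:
-38522 - (3219 - 14020) = -38522 - 1*(-10801) = -38522 + 10801 = -27721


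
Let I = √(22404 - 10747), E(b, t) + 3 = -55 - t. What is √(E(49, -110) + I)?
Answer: √(52 + √11657) ≈ 12.648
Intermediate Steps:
E(b, t) = -58 - t (E(b, t) = -3 + (-55 - t) = -58 - t)
I = √11657 ≈ 107.97
√(E(49, -110) + I) = √((-58 - 1*(-110)) + √11657) = √((-58 + 110) + √11657) = √(52 + √11657)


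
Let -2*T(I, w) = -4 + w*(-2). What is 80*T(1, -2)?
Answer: 0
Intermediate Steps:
T(I, w) = 2 + w (T(I, w) = -(-4 + w*(-2))/2 = -(-4 - 2*w)/2 = 2 + w)
80*T(1, -2) = 80*(2 - 2) = 80*0 = 0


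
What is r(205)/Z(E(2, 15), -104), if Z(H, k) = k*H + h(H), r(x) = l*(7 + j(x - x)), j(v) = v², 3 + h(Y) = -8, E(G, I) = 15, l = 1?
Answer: -7/1571 ≈ -0.0044558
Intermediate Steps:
h(Y) = -11 (h(Y) = -3 - 8 = -11)
r(x) = 7 (r(x) = 1*(7 + (x - x)²) = 1*(7 + 0²) = 1*(7 + 0) = 1*7 = 7)
Z(H, k) = -11 + H*k (Z(H, k) = k*H - 11 = H*k - 11 = -11 + H*k)
r(205)/Z(E(2, 15), -104) = 7/(-11 + 15*(-104)) = 7/(-11 - 1560) = 7/(-1571) = 7*(-1/1571) = -7/1571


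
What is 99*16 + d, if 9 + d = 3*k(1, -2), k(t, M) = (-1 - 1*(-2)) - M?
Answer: 1584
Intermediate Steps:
k(t, M) = 1 - M (k(t, M) = (-1 + 2) - M = 1 - M)
d = 0 (d = -9 + 3*(1 - 1*(-2)) = -9 + 3*(1 + 2) = -9 + 3*3 = -9 + 9 = 0)
99*16 + d = 99*16 + 0 = 1584 + 0 = 1584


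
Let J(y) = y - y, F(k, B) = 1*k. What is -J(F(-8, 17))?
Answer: 0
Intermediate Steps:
F(k, B) = k
J(y) = 0
-J(F(-8, 17)) = -1*0 = 0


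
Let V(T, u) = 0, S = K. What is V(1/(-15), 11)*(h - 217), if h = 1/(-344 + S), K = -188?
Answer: 0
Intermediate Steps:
S = -188
h = -1/532 (h = 1/(-344 - 188) = 1/(-532) = -1/532 ≈ -0.0018797)
V(1/(-15), 11)*(h - 217) = 0*(-1/532 - 217) = 0*(-115445/532) = 0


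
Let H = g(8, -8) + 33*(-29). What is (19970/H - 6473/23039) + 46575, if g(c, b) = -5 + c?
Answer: 511607627689/10989603 ≈ 46554.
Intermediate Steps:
H = -954 (H = (-5 + 8) + 33*(-29) = 3 - 957 = -954)
(19970/H - 6473/23039) + 46575 = (19970/(-954) - 6473/23039) + 46575 = (19970*(-1/954) - 6473*1/23039) + 46575 = (-9985/477 - 6473/23039) + 46575 = -233132036/10989603 + 46575 = 511607627689/10989603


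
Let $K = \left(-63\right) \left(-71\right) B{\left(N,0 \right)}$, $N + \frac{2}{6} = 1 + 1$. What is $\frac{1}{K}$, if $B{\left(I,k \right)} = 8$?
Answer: $\frac{1}{35784} \approx 2.7945 \cdot 10^{-5}$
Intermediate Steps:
$N = \frac{5}{3}$ ($N = - \frac{1}{3} + \left(1 + 1\right) = - \frac{1}{3} + 2 = \frac{5}{3} \approx 1.6667$)
$K = 35784$ ($K = \left(-63\right) \left(-71\right) 8 = 4473 \cdot 8 = 35784$)
$\frac{1}{K} = \frac{1}{35784}$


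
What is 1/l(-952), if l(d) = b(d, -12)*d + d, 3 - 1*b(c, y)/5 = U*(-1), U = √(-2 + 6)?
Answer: -1/24752 ≈ -4.0401e-5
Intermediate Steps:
U = 2 (U = √4 = 2)
b(c, y) = 25 (b(c, y) = 15 - 10*(-1) = 15 - 5*(-2) = 15 + 10 = 25)
l(d) = 26*d (l(d) = 25*d + d = 26*d)
1/l(-952) = 1/(26*(-952)) = 1/(-24752) = -1/24752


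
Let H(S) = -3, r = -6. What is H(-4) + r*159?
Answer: -957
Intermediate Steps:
H(-4) + r*159 = -3 - 6*159 = -3 - 954 = -957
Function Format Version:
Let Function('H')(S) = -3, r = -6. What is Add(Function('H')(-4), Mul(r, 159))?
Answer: -957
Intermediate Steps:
Add(Function('H')(-4), Mul(r, 159)) = Add(-3, Mul(-6, 159)) = Add(-3, -954) = -957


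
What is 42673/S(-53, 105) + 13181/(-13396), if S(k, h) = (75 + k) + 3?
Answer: 571317983/334900 ≈ 1705.9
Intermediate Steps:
S(k, h) = 78 + k
42673/S(-53, 105) + 13181/(-13396) = 42673/(78 - 53) + 13181/(-13396) = 42673/25 + 13181*(-1/13396) = 42673*(1/25) - 13181/13396 = 42673/25 - 13181/13396 = 571317983/334900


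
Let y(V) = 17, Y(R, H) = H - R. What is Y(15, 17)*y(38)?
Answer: 34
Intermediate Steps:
Y(15, 17)*y(38) = (17 - 1*15)*17 = (17 - 15)*17 = 2*17 = 34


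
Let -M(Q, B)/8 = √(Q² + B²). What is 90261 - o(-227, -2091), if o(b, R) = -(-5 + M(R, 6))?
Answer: 90256 - 24*√485813 ≈ 73528.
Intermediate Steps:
M(Q, B) = -8*√(B² + Q²) (M(Q, B) = -8*√(Q² + B²) = -8*√(B² + Q²))
o(b, R) = 5 + 8*√(36 + R²) (o(b, R) = -(-5 - 8*√(6² + R²)) = -(-5 - 8*√(36 + R²)) = 5 + 8*√(36 + R²))
90261 - o(-227, -2091) = 90261 - (5 + 8*√(36 + (-2091)²)) = 90261 - (5 + 8*√(36 + 4372281)) = 90261 - (5 + 8*√4372317) = 90261 - (5 + 8*(3*√485813)) = 90261 - (5 + 24*√485813) = 90261 + (-5 - 24*√485813) = 90256 - 24*√485813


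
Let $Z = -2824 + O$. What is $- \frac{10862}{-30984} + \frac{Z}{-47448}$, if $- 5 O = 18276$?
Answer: $\frac{74597053}{153138420} \approx 0.48712$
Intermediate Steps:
$O = - \frac{18276}{5}$ ($O = \left(- \frac{1}{5}\right) 18276 = - \frac{18276}{5} \approx -3655.2$)
$Z = - \frac{32396}{5}$ ($Z = -2824 - \frac{18276}{5} = - \frac{32396}{5} \approx -6479.2$)
$- \frac{10862}{-30984} + \frac{Z}{-47448} = - \frac{10862}{-30984} - \frac{32396}{5 \left(-47448\right)} = \left(-10862\right) \left(- \frac{1}{30984}\right) - - \frac{8099}{59310} = \frac{5431}{15492} + \frac{8099}{59310} = \frac{74597053}{153138420}$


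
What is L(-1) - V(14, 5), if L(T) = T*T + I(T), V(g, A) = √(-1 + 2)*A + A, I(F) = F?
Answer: -10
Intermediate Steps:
V(g, A) = 2*A (V(g, A) = √1*A + A = 1*A + A = A + A = 2*A)
L(T) = T + T² (L(T) = T*T + T = T² + T = T + T²)
L(-1) - V(14, 5) = -(1 - 1) - 2*5 = -1*0 - 1*10 = 0 - 10 = -10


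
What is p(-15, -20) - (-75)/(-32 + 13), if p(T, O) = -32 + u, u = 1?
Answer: -664/19 ≈ -34.947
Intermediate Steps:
p(T, O) = -31 (p(T, O) = -32 + 1 = -31)
p(-15, -20) - (-75)/(-32 + 13) = -31 - (-75)/(-32 + 13) = -31 - (-75)/(-19) = -31 - (-75)*(-1)/19 = -31 - 1*75/19 = -31 - 75/19 = -664/19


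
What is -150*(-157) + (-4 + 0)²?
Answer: 23566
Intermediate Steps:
-150*(-157) + (-4 + 0)² = 23550 + (-4)² = 23550 + 16 = 23566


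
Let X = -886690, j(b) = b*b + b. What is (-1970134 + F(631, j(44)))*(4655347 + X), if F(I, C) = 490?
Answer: -7422912648108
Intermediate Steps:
j(b) = b + b² (j(b) = b² + b = b + b²)
(-1970134 + F(631, j(44)))*(4655347 + X) = (-1970134 + 490)*(4655347 - 886690) = -1969644*3768657 = -7422912648108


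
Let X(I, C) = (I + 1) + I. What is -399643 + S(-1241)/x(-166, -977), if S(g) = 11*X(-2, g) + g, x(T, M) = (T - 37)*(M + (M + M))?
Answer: -33969255539/84999 ≈ -3.9964e+5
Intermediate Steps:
X(I, C) = 1 + 2*I (X(I, C) = (1 + I) + I = 1 + 2*I)
x(T, M) = 3*M*(-37 + T) (x(T, M) = (-37 + T)*(M + 2*M) = (-37 + T)*(3*M) = 3*M*(-37 + T))
S(g) = -33 + g (S(g) = 11*(1 + 2*(-2)) + g = 11*(1 - 4) + g = 11*(-3) + g = -33 + g)
-399643 + S(-1241)/x(-166, -977) = -399643 + (-33 - 1241)/((3*(-977)*(-37 - 166))) = -399643 - 1274/(3*(-977)*(-203)) = -399643 - 1274/594993 = -399643 - 1274*1/594993 = -399643 - 182/84999 = -33969255539/84999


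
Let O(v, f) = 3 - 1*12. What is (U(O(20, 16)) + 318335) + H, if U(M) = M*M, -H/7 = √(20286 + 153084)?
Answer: 318416 - 7*√173370 ≈ 3.1550e+5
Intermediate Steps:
O(v, f) = -9 (O(v, f) = 3 - 12 = -9)
H = -7*√173370 (H = -7*√(20286 + 153084) = -7*√173370 ≈ -2914.6)
U(M) = M²
(U(O(20, 16)) + 318335) + H = ((-9)² + 318335) - 7*√173370 = (81 + 318335) - 7*√173370 = 318416 - 7*√173370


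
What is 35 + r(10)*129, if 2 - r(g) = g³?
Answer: -128707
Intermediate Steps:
r(g) = 2 - g³
35 + r(10)*129 = 35 + (2 - 1*10³)*129 = 35 + (2 - 1*1000)*129 = 35 + (2 - 1000)*129 = 35 - 998*129 = 35 - 128742 = -128707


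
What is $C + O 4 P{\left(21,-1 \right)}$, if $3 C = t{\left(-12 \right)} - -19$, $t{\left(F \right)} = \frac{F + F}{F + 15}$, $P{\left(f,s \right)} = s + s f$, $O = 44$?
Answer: $- \frac{11605}{3} \approx -3868.3$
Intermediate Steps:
$P{\left(f,s \right)} = s + f s$
$t{\left(F \right)} = \frac{2 F}{15 + F}$
$C = \frac{11}{3}$ ($C = \frac{2 \left(-12\right) \frac{1}{15 - 12} - -19}{3} = \frac{2 \left(-12\right) \frac{1}{3} + 19}{3} = \frac{-8 + 19}{3} = \frac{1}{3} \cdot 11 = \frac{11}{3} \approx 3.6667$)
$C + O 4 P{\left(21,-1 \right)} = \frac{11}{3} + 44 \cdot 4 \left(- (1 + 21)\right) = \frac{11}{3} + 176 \left(\left(-1\right) 22\right) = \frac{11}{3} + 176 \left(-22\right) = \frac{11}{3} - 3872 = - \frac{11605}{3}$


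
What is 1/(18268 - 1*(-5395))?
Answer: 1/23663 ≈ 4.2260e-5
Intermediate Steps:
1/(18268 - 1*(-5395)) = 1/(18268 + 5395) = 1/23663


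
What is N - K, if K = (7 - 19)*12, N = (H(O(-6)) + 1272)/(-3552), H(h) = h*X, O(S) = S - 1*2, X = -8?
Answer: 63769/444 ≈ 143.62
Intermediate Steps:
O(S) = -2 + S (O(S) = S - 2 = -2 + S)
H(h) = -8*h (H(h) = h*(-8) = -8*h)
N = -167/444 (N = (-8*(-2 - 6) + 1272)/(-3552) = (-8*(-8) + 1272)*(-1/3552) = (64 + 1272)*(-1/3552) = 1336*(-1/3552) = -167/444 ≈ -0.37613)
K = -144 (K = -12*12 = -144)
N - K = -167/444 - 1*(-144) = -167/444 + 144 = 63769/444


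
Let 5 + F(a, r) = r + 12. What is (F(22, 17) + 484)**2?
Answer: 258064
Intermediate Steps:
F(a, r) = 7 + r (F(a, r) = -5 + (r + 12) = -5 + (12 + r) = 7 + r)
(F(22, 17) + 484)**2 = ((7 + 17) + 484)**2 = (24 + 484)**2 = 508**2 = 258064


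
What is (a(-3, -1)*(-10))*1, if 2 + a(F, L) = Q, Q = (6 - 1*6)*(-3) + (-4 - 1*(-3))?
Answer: 30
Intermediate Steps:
Q = -1 (Q = (6 - 6)*(-3) + (-4 + 3) = 0*(-3) - 1 = 0 - 1 = -1)
a(F, L) = -3 (a(F, L) = -2 - 1 = -3)
(a(-3, -1)*(-10))*1 = -3*(-10)*1 = 30*1 = 30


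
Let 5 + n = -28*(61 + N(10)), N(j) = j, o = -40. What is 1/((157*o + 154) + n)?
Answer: -1/8119 ≈ -0.00012317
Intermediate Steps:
n = -1993 (n = -5 - 28*(61 + 10) = -5 - 28*71 = -5 - 1988 = -1993)
1/((157*o + 154) + n) = 1/((157*(-40) + 154) - 1993) = 1/((-6280 + 154) - 1993) = 1/(-6126 - 1993) = 1/(-8119) = -1/8119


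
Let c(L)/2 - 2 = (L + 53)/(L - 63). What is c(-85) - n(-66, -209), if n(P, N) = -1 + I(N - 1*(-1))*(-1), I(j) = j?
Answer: -7495/37 ≈ -202.57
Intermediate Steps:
n(P, N) = -2 - N (n(P, N) = -1 + (N - 1*(-1))*(-1) = -1 + (N + 1)*(-1) = -1 + (1 + N)*(-1) = -1 + (-1 - N) = -2 - N)
c(L) = 4 + 2*(53 + L)/(-63 + L) (c(L) = 4 + 2*((L + 53)/(L - 63)) = 4 + 2*((53 + L)/(-63 + L)) = 4 + 2*(53 + L)/(-63 + L))
c(-85) - n(-66, -209) = 2*(-73 + 3*(-85))/(-63 - 85) - (-2 - 1*(-209)) = 2*(-73 - 255)/(-148) - (-2 + 209) = 2*(-1/148)*(-328) - 1*207 = 164/37 - 207 = -7495/37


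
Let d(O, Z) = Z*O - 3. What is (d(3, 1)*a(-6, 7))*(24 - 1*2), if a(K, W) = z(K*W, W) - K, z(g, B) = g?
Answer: 0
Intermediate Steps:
d(O, Z) = -3 + O*Z (d(O, Z) = O*Z - 3 = -3 + O*Z)
a(K, W) = -K + K*W (a(K, W) = K*W - K = -K + K*W)
(d(3, 1)*a(-6, 7))*(24 - 1*2) = ((-3 + 3*1)*(-6*(-1 + 7)))*(24 - 1*2) = ((-3 + 3)*(-6*6))*(24 - 2) = (0*(-36))*22 = 0*22 = 0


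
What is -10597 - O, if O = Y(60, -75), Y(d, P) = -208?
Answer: -10389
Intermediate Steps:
O = -208
-10597 - O = -10597 - 1*(-208) = -10597 + 208 = -10389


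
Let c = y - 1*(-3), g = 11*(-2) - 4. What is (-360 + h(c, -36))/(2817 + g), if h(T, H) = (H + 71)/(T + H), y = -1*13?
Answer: -16595/128386 ≈ -0.12926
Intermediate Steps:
y = -13
g = -26 (g = -22 - 4 = -26)
c = -10 (c = -13 - 1*(-3) = -13 + 3 = -10)
h(T, H) = (71 + H)/(H + T)
(-360 + h(c, -36))/(2817 + g) = (-360 + (71 - 36)/(-36 - 10))/(2817 - 26) = (-360 + 35/(-46))/2791 = (-360 - 1/46*35)*(1/2791) = (-360 - 35/46)*(1/2791) = -16595/46*1/2791 = -16595/128386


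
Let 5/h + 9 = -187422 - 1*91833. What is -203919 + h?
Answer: -56947235621/279264 ≈ -2.0392e+5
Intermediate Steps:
h = -5/279264 (h = 5/(-9 + (-187422 - 1*91833)) = 5/(-9 + (-187422 - 91833)) = 5/(-9 - 279255) = 5/(-279264) = 5*(-1/279264) = -5/279264 ≈ -1.7904e-5)
-203919 + h = -203919 - 5/279264 = -56947235621/279264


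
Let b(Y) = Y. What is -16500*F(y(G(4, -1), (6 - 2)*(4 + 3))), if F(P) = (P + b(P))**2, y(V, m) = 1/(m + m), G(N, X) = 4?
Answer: -4125/196 ≈ -21.046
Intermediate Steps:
y(V, m) = 1/(2*m)
F(P) = 4*P**2 (F(P) = (P + P)**2 = (2*P)**2 = 4*P**2)
-16500*F(y(G(4, -1), (6 - 2)*(4 + 3))) = -66000*(1/(2*(((6 - 2)*(4 + 3)))))**2 = -66000*(1/(2*((4*7))))**2 = -66000*((1/2)/28)**2 = -66000*((1/2)*(1/28))**2 = -66000*(1/56)**2 = -66000/3136 = -16500*1/784 = -4125/196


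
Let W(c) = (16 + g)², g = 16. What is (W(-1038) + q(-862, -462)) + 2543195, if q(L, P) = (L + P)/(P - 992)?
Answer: 1849647875/727 ≈ 2.5442e+6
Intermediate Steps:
q(L, P) = (L + P)/(-992 + P)
W(c) = 1024 (W(c) = (16 + 16)² = 32² = 1024)
(W(-1038) + q(-862, -462)) + 2543195 = (1024 + (-862 - 462)/(-992 - 462)) + 2543195 = (1024 - 1324/(-1454)) + 2543195 = (1024 - 1/1454*(-1324)) + 2543195 = (1024 + 662/727) + 2543195 = 745110/727 + 2543195 = 1849647875/727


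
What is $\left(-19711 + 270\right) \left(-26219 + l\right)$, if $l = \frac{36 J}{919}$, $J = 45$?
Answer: $\frac{468404474681}{919} \approx 5.0969 \cdot 10^{8}$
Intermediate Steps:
$l = \frac{1620}{919}$ ($l = \frac{36 \cdot 45}{919} = 1620 \cdot \frac{1}{919} = \frac{1620}{919} \approx 1.7628$)
$\left(-19711 + 270\right) \left(-26219 + l\right) = \left(-19711 + 270\right) \left(-26219 + \frac{1620}{919}\right) = \left(-19441\right) \left(- \frac{24093641}{919}\right) = \frac{468404474681}{919}$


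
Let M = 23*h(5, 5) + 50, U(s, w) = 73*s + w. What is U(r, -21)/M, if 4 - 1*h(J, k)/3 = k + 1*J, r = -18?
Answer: 1335/364 ≈ 3.6676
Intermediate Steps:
U(s, w) = w + 73*s
h(J, k) = 12 - 3*J - 3*k (h(J, k) = 12 - 3*(k + 1*J) = 12 - 3*(k + J) = 12 - 3*(J + k) = 12 + (-3*J - 3*k) = 12 - 3*J - 3*k)
M = -364 (M = 23*(12 - 3*5 - 3*5) + 50 = 23*(12 - 15 - 15) + 50 = 23*(-18) + 50 = -414 + 50 = -364)
U(r, -21)/M = (-21 + 73*(-18))/(-364) = (-21 - 1314)*(-1/364) = -1335*(-1/364) = 1335/364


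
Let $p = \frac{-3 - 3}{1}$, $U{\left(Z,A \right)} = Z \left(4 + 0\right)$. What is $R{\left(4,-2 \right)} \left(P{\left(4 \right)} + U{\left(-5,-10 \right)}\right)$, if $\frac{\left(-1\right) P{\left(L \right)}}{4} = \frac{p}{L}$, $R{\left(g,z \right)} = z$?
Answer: $28$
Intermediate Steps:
$U{\left(Z,A \right)} = 4 Z$ ($U{\left(Z,A \right)} = Z 4 = 4 Z$)
$p = -6$ ($p = \left(-3 - 3\right) 1 = \left(-6\right) 1 = -6$)
$P{\left(L \right)} = \frac{24}{L}$ ($P{\left(L \right)} = - 4 \left(- \frac{6}{L}\right) = \frac{24}{L}$)
$R{\left(4,-2 \right)} \left(P{\left(4 \right)} + U{\left(-5,-10 \right)}\right) = - 2 \left(\frac{24}{4} + 4 \left(-5\right)\right) = - 2 \left(24 \cdot \frac{1}{4} - 20\right) = - 2 \left(6 - 20\right) = \left(-2\right) \left(-14\right) = 28$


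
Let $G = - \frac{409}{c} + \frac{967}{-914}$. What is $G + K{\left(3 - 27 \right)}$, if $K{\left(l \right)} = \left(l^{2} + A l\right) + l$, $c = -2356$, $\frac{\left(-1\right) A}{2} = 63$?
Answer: $\frac{3849298379}{1076692} \approx 3575.1$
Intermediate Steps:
$A = -126$ ($A = \left(-2\right) 63 = -126$)
$K{\left(l \right)} = l^{2} - 125 l$ ($K{\left(l \right)} = \left(l^{2} - 126 l\right) + l = l^{2} - 125 l$)
$G = - \frac{952213}{1076692}$ ($G = - \frac{409}{-2356} + \frac{967}{-914} = \left(-409\right) \left(- \frac{1}{2356}\right) + 967 \left(- \frac{1}{914}\right) = \frac{409}{2356} - \frac{967}{914} = - \frac{952213}{1076692} \approx -0.88439$)
$G + K{\left(3 - 27 \right)} = - \frac{952213}{1076692} + \left(3 - 27\right) \left(-125 + \left(3 - 27\right)\right) = - \frac{952213}{1076692} - 24 \left(-125 - 24\right) = - \frac{952213}{1076692} - -3576 = - \frac{952213}{1076692} + 3576 = \frac{3849298379}{1076692}$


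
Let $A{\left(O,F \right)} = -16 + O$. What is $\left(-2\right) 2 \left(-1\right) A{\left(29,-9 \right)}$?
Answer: $52$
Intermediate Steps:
$\left(-2\right) 2 \left(-1\right) A{\left(29,-9 \right)} = \left(-2\right) 2 \left(-1\right) \left(-16 + 29\right) = \left(-4\right) \left(-1\right) 13 = 4 \cdot 13 = 52$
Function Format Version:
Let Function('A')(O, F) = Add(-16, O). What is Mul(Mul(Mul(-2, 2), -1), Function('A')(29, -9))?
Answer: 52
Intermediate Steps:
Mul(Mul(Mul(-2, 2), -1), Function('A')(29, -9)) = Mul(Mul(Mul(-2, 2), -1), Add(-16, 29)) = Mul(Mul(-4, -1), 13) = Mul(4, 13) = 52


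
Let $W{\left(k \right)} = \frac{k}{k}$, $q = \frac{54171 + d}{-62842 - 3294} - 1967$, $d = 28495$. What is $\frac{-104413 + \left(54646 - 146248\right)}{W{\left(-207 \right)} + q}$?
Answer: $\frac{6481824020}{65053021} \approx 99.639$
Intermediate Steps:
$q = - \frac{65086089}{33068}$ ($q = \frac{54171 + 28495}{-62842 - 3294} - 1967 = \frac{82666}{-66136} - 1967 = 82666 \left(- \frac{1}{66136}\right) - 1967 = - \frac{41333}{33068} - 1967 = - \frac{65086089}{33068} \approx -1968.3$)
$W{\left(k \right)} = 1$
$\frac{-104413 + \left(54646 - 146248\right)}{W{\left(-207 \right)} + q} = \frac{-104413 + \left(54646 - 146248\right)}{1 - \frac{65086089}{33068}} = \frac{-104413 - 91602}{- \frac{65053021}{33068}} = \left(-196015\right) \left(- \frac{33068}{65053021}\right) = \frac{6481824020}{65053021}$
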